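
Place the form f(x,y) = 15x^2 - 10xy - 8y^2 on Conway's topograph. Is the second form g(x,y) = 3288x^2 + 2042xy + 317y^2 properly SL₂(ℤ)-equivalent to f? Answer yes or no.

D₁ = 580, D₂ = 580
river cycle of f (length 6): (-8, 10, 15), (15, 20, -3), (-3, 22, 8), (8, 10, -15), (-15, 20, 3), (3, 22, -8)
river cycle of g (length 6): (15, 20, -3), (-3, 22, 8), (8, 10, -15), (-15, 20, 3), (3, 22, -8), (-8, 10, 15)
cycles coincide ⇒ equivalent

yes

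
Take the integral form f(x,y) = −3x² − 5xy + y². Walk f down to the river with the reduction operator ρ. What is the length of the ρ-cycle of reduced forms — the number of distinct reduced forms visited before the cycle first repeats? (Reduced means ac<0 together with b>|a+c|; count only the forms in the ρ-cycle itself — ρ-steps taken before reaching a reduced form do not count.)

D = 37, ⌊√D⌋ = 6
descent: ρ → (1,5,-3)  [lands on river]
river: ρ → (-3,1,3)
river: ρ → (3,5,-1)
river: ρ → (-1,5,3)
river: ρ → (3,1,-3)
river: ρ → (-3,5,1)
ρ-cycle length = 6 (tail of 1 descent step not counted)

6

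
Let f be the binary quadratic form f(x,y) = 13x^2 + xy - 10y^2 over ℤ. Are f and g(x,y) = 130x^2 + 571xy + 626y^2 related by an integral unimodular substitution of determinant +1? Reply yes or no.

D₁ = 521, D₂ = 521
river cycle of f (length 34): (-10, 19, 4), (4, 21, -5), (-5, 19, 8), (8, 13, -11), (-11, 9, 10), (10, 11, -10), (-10, 9, 11), (11, 13, -8), (-8, 19, 5), (5, 21, -4), … (24 more)
river cycle of g (length 34): (4, 21, -5), (-5, 19, 8), (8, 13, -11), (-11, 9, 10), (10, 11, -10), (-10, 9, 11), (11, 13, -8), (-8, 19, 5), (5, 21, -4), (-4, 19, 10), … (24 more)
cycles coincide ⇒ equivalent

yes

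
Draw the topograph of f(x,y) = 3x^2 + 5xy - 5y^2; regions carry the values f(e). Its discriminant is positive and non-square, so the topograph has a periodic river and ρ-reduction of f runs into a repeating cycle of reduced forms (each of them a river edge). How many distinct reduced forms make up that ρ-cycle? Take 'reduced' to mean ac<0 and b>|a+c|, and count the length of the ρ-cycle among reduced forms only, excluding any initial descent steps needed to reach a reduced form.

D = 85, ⌊√D⌋ = 9
river: ρ → (-5,5,3)
river: ρ → (3,7,-3)
river: ρ → (-3,5,5)
river: ρ → (5,5,-3)
river: ρ → (-3,7,3)
river: ρ → (3,5,-5)
ρ-cycle length = 6 (tail of 0 descent steps not counted)

6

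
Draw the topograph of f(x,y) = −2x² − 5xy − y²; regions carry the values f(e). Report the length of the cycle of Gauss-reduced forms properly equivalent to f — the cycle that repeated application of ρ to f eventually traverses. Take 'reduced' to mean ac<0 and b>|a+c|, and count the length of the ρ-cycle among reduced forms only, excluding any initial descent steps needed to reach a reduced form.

D = 17, ⌊√D⌋ = 4
descent: ρ → (-1,3,2)  [lands on river]
river: ρ → (2,1,-2)
river: ρ → (-2,3,1)
river: ρ → (1,3,-2)
river: ρ → (-2,1,2)
river: ρ → (2,3,-1)
ρ-cycle length = 6 (tail of 1 descent step not counted)

6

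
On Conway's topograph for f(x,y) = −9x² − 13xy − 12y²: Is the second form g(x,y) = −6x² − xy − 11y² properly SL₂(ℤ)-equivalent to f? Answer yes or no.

D₁ = -263, D₂ = -263
f is negative-definite; reduce −f:
−f: translate: b→-5 (≡13 mod 18), so (9,13,12)→(9,-5,8)
−f: flip: (9,-5,8)→(8,5,9)
−f: reduced (well bottom): (8,5,9) with a≤c, −a<b≤a
flip sign back: reduced form of f is (-8,-5,-9)
g is negative-definite; reduce −g:
−g: reduced (well bottom): (6,1,11) with a≤c, −a<b≤a
flip sign back: reduced form of g is (-6,-1,-11)
reduced forms (-8, -5, -9) vs (-6, -1, -11) ⇒ inequivalent

no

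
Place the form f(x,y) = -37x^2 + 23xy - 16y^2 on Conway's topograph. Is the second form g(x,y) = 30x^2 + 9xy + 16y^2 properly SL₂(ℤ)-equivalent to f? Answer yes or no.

D₁ = -1839, D₂ = -1839
f is negative-definite; reduce −f:
−f: flip: (37,-23,16)→(16,23,37)
−f: translate: b→-9 (≡23 mod 32), so (16,23,37)→(16,-9,30)
−f: reduced (well bottom): (16,-9,30) with a≤c, −a<b≤a
flip sign back: reduced form of f is (-16,9,-30)
g: flip: (30,9,16)→(16,-9,30)
g: reduced (well bottom): (16,-9,30) with a≤c, −a<b≤a
reduced forms (-16, 9, -30) vs (16, -9, 30) ⇒ inequivalent

no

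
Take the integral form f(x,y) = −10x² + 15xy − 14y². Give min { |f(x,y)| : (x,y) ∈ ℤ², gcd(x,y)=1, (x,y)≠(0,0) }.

translate: b→5 (≡-15 mod 20), so (10,-15,14)→(10,5,9)
flip: (10,5,9)→(9,-5,10)
reduced (well bottom): (9,-5,10) with a≤c, −a<b≤a
well minimum |f| = |-9| = 9 (negative-definite)

9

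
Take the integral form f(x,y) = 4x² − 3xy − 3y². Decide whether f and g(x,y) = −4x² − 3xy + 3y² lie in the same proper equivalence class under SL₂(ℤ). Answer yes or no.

D₁ = 57, D₂ = 57
river cycle of f (length 6): (-3, 3, 4), (4, 5, -2), (-2, 7, 1), (1, 7, -2), (-2, 5, 4), (4, 3, -3)
river cycle of g (length 6): (3, 3, -4), (-4, 5, 2), (2, 7, -1), (-1, 7, 2), (2, 5, -4), (-4, 3, 3)
cycles differ ⇒ inequivalent

no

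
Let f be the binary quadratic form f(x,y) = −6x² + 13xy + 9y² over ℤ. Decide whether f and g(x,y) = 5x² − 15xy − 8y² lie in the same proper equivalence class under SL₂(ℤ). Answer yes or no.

D₁ = 385, D₂ = 385
river cycle of f (length 12): (9, 5, -10), (-10, 15, 4), (4, 17, -6), (-6, 19, 1), (1, 19, -6), (-6, 17, 4), (4, 15, -10), (-10, 5, 9), (9, 13, -6), (-6, 11, 11), … (2 more)
river cycle of g (length 10): (-8, 15, 5), (5, 15, -8), (-8, 17, 3), (3, 19, -2), (-2, 17, 12), (12, 7, -7), (-7, 7, 12), (12, 17, -2), (-2, 19, 3), (3, 17, -8)
cycles differ ⇒ inequivalent

no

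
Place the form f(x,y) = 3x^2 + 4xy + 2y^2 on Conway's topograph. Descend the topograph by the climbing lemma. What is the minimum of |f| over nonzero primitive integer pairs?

translate: b→-2 (≡4 mod 6), so (3,4,2)→(3,-2,1)
flip: (3,-2,1)→(1,2,3)
translate: b→0 (≡2 mod 2), so (1,2,3)→(1,0,2)
reduced (well bottom): (1,0,2) with a≤c, −a<b≤a
well minimum = a = 1

1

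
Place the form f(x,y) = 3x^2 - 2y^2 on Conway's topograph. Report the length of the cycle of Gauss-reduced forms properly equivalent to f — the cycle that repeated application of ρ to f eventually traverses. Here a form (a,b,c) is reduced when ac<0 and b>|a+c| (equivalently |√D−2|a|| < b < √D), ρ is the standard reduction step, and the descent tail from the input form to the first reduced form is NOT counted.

D = 24, ⌊√D⌋ = 4
descent: ρ → (-2,4,1)  [lands on river]
river: ρ → (1,4,-2)
ρ-cycle length = 2 (tail of 1 descent step not counted)

2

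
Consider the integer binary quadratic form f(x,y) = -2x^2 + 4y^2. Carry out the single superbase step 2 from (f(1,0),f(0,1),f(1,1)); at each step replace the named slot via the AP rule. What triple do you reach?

start (-2,4,2) = (f(1,0),f(0,1),f(1,1))
replace slot 2: 2·((-2)+2) − 4 = -4 → (-2,-4,2)

-2,-4,2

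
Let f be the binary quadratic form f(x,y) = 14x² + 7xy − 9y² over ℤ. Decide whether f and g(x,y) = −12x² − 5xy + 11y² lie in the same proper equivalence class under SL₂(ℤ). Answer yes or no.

D₁ = 553, D₂ = 553
river cycle of f (length 26): (-9, 11, 12), (12, 13, -8), (-8, 19, 6), (6, 17, -11), (-11, 5, 12), (12, 19, -4), (-4, 21, 7), (7, 21, -4), (-4, 19, 12), (12, 5, -11), … (16 more)
river cycle of g (length 26): (11, 5, -12), (-12, 19, 4), (4, 21, -7), (-7, 21, 4), (4, 19, -12), (-12, 5, 11), (11, 17, -6), (-6, 19, 8), (8, 13, -12), (-12, 11, 9), … (16 more)
cycles differ ⇒ inequivalent

no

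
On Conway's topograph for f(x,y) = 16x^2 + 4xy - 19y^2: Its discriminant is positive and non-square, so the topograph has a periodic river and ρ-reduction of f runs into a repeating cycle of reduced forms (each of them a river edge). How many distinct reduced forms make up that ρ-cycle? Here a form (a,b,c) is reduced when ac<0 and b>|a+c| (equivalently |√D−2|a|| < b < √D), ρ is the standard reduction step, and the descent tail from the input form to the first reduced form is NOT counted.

D = 1232, ⌊√D⌋ = 35
river: ρ → (-19,34,1)
river: ρ → (1,34,-19)
river: ρ → (-19,4,16)
river: ρ → (16,28,-7)
river: ρ → (-7,28,16)
river: ρ → (16,4,-19)
ρ-cycle length = 6 (tail of 0 descent steps not counted)

6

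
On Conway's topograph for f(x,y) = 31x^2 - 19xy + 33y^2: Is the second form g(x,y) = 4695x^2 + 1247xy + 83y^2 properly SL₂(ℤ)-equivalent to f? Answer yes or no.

D₁ = -3731, D₂ = -3731
f: reduced (well bottom): (31,-19,33) with a≤c, −a<b≤a
g: flip: (4695,1247,83)→(83,-1247,4695)
g: translate: b→81 (≡-1247 mod 166), so (83,-1247,4695)→(83,81,31)
g: flip: (83,81,31)→(31,-81,83)
g: translate: b→-19 (≡-81 mod 62), so (31,-81,83)→(31,-19,33)
g: reduced (well bottom): (31,-19,33) with a≤c, −a<b≤a
reduced forms (31, -19, 33) vs (31, -19, 33) ⇒ equivalent

yes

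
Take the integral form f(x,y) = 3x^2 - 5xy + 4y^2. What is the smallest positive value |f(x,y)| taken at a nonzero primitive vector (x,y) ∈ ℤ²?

translate: b→1 (≡-5 mod 6), so (3,-5,4)→(3,1,2)
flip: (3,1,2)→(2,-1,3)
reduced (well bottom): (2,-1,3) with a≤c, −a<b≤a
well minimum = a = 2

2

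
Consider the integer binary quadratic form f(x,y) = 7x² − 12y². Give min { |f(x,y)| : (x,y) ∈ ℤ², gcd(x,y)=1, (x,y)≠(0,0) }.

descent: ρ → (-12,0,7)
descent: ρ → (7,14,-5)  [lands on river]
river: ρ → (-5,16,4)
river: ρ → (4,16,-5)
river: ρ → (-5,14,7)
closes: descent 2, river 4
min |a| on river = 4

4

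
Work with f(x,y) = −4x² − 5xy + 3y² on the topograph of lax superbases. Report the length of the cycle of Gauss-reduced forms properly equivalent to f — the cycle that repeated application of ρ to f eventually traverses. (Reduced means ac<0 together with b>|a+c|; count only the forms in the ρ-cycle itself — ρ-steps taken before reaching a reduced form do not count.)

D = 73, ⌊√D⌋ = 8
descent: ρ → (3,5,-4)  [lands on river]
river: ρ → (-4,3,4)
river: ρ → (4,5,-3)
river: ρ → (-3,7,2)
river: ρ → (2,5,-6)
river: ρ → (-6,7,1)
river: ρ → (1,7,-6)
river: ρ → (-6,5,2)
river: ρ → (2,7,-3)
river: ρ → (-3,5,4)
river: ρ → (4,3,-4)
river: ρ → (-4,5,3)
river: ρ → (3,7,-2)
river: ρ → (-2,5,6)
river: ρ → (6,7,-1)
river: ρ → (-1,7,6)
river: ρ → (6,5,-2)
river: ρ → (-2,7,3)
ρ-cycle length = 18 (tail of 1 descent step not counted)

18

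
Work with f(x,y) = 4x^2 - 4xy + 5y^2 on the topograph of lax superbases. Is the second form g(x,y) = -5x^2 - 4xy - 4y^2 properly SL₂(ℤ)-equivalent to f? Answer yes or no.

D₁ = -64, D₂ = -64
f: translate: b→4 (≡-4 mod 8), so (4,-4,5)→(4,4,5)
f: reduced (well bottom): (4,4,5) with a≤c, −a<b≤a
g is negative-definite; reduce −g:
−g: flip: (5,4,4)→(4,-4,5)
−g: translate: b→4 (≡-4 mod 8), so (4,-4,5)→(4,4,5)
−g: reduced (well bottom): (4,4,5) with a≤c, −a<b≤a
flip sign back: reduced form of g is (-4,-4,-5)
reduced forms (4, 4, 5) vs (-4, -4, -5) ⇒ inequivalent

no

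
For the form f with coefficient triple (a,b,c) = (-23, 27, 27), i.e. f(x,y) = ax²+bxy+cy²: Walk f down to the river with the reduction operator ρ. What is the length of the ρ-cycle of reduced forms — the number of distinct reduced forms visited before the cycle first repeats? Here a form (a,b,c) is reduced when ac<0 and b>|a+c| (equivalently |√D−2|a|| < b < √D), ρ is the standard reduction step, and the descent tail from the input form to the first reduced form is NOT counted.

D = 3213, ⌊√D⌋ = 56
river: ρ → (27,27,-23)
river: ρ → (-23,19,31)
river: ρ → (31,43,-11)
river: ρ → (-11,45,27)
river: ρ → (27,9,-29)
river: ρ → (-29,49,7)
river: ρ → (7,49,-29)
river: ρ → (-29,9,27)
river: ρ → (27,45,-11)
river: ρ → (-11,43,31)
river: ρ → (31,19,-23)
river: ρ → (-23,27,27)
ρ-cycle length = 12 (tail of 0 descent steps not counted)

12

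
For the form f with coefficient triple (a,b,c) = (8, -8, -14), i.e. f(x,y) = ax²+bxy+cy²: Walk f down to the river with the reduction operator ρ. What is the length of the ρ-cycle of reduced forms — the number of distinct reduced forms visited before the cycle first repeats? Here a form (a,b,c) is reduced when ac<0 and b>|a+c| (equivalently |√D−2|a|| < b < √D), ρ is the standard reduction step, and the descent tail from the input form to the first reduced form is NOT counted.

D = 512, ⌊√D⌋ = 22
descent: ρ → (-14,8,8)  [lands on river]
river: ρ → (8,8,-14)
river: ρ → (-14,20,2)
river: ρ → (2,20,-14)
ρ-cycle length = 4 (tail of 1 descent step not counted)

4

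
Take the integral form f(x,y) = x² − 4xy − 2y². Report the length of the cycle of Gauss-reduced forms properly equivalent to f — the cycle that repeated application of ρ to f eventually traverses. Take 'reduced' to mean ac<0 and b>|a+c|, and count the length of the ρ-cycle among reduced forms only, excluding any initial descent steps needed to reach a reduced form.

D = 24, ⌊√D⌋ = 4
descent: ρ → (-2,4,1)  [lands on river]
river: ρ → (1,4,-2)
ρ-cycle length = 2 (tail of 1 descent step not counted)

2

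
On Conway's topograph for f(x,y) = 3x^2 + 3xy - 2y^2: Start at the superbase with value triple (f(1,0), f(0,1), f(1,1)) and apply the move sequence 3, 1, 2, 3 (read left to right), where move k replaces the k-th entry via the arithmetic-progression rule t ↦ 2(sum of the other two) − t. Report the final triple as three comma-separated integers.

start (3,-2,4) = (f(1,0),f(0,1),f(1,1))
replace slot 3: 2·(3+(-2)) − 4 = -2 → (3,-2,-2)
replace slot 1: 2·((-2)+(-2)) − 3 = -11 → (-11,-2,-2)
replace slot 2: 2·((-11)+(-2)) − (-2) = -24 → (-11,-24,-2)
replace slot 3: 2·((-11)+(-24)) − (-2) = -68 → (-11,-24,-68)

-11,-24,-68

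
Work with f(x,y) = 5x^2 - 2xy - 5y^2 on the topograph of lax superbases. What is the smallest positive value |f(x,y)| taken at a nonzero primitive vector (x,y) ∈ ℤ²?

descent: ρ → (-5,2,5)  [lands on river]
river: ρ → (5,8,-2)
river: ρ → (-2,8,5)
river: ρ → (5,2,-5)
river: ρ → (-5,8,2)
river: ρ → (2,8,-5)
closes: descent 1, river 6
min |a| on river = 2

2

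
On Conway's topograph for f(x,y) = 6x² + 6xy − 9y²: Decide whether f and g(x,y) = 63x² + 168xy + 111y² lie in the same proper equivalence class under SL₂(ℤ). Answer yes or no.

D₁ = 252, D₂ = 252
river cycle of f (length 4): (-9, 12, 3), (3, 12, -9), (-9, 6, 6), (6, 6, -9)
river cycle of g (length 4): (6, 6, -9), (-9, 12, 3), (3, 12, -9), (-9, 6, 6)
cycles coincide ⇒ equivalent

yes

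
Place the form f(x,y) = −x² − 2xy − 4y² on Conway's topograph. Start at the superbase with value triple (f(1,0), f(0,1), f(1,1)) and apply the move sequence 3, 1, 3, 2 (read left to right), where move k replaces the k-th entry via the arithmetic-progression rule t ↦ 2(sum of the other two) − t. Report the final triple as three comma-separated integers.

start (-1,-4,-7) = (f(1,0),f(0,1),f(1,1))
replace slot 3: 2·((-1)+(-4)) − (-7) = -3 → (-1,-4,-3)
replace slot 1: 2·((-4)+(-3)) − (-1) = -13 → (-13,-4,-3)
replace slot 3: 2·((-13)+(-4)) − (-3) = -31 → (-13,-4,-31)
replace slot 2: 2·((-13)+(-31)) − (-4) = -84 → (-13,-84,-31)

-13,-84,-31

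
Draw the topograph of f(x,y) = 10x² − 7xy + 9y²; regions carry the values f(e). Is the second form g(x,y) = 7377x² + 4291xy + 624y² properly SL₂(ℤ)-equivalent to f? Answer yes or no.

D₁ = -311, D₂ = -311
f: flip: (10,-7,9)→(9,7,10)
f: reduced (well bottom): (9,7,10) with a≤c, −a<b≤a
g: flip: (7377,4291,624)→(624,-4291,7377)
g: translate: b→-547 (≡-4291 mod 1248), so (624,-4291,7377)→(624,-547,120)
g: flip: (624,-547,120)→(120,547,624)
g: translate: b→67 (≡547 mod 240), so (120,547,624)→(120,67,10)
g: flip: (120,67,10)→(10,-67,120)
g: translate: b→-7 (≡-67 mod 20), so (10,-67,120)→(10,-7,9)
g: flip: (10,-7,9)→(9,7,10)
g: reduced (well bottom): (9,7,10) with a≤c, −a<b≤a
reduced forms (9, 7, 10) vs (9, 7, 10) ⇒ equivalent

yes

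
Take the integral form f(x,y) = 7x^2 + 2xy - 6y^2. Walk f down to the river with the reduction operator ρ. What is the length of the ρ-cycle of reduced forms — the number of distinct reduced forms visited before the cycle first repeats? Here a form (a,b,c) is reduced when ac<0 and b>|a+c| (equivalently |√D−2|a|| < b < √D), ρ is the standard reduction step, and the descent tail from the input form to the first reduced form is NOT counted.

D = 172, ⌊√D⌋ = 13
river: ρ → (-6,10,3)
river: ρ → (3,8,-9)
river: ρ → (-9,10,2)
river: ρ → (2,10,-9)
river: ρ → (-9,8,3)
river: ρ → (3,10,-6)
river: ρ → (-6,2,7)
river: ρ → (7,12,-1)
river: ρ → (-1,12,7)
river: ρ → (7,2,-6)
ρ-cycle length = 10 (tail of 0 descent steps not counted)

10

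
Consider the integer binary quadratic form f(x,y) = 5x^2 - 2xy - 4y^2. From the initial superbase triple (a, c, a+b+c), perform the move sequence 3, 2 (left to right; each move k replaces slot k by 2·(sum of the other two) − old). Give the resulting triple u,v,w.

start (5,-4,-1) = (f(1,0),f(0,1),f(1,1))
replace slot 3: 2·(5+(-4)) − (-1) = 3 → (5,-4,3)
replace slot 2: 2·(5+3) − (-4) = 20 → (5,20,3)

5,20,3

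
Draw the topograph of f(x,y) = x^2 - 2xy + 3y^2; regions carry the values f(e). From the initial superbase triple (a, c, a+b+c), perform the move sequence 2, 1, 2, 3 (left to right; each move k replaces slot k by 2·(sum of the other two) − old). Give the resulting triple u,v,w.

start (1,3,2) = (f(1,0),f(0,1),f(1,1))
replace slot 2: 2·(1+2) − 3 = 3 → (1,3,2)
replace slot 1: 2·(3+2) − 1 = 9 → (9,3,2)
replace slot 2: 2·(9+2) − 3 = 19 → (9,19,2)
replace slot 3: 2·(9+19) − 2 = 54 → (9,19,54)

9,19,54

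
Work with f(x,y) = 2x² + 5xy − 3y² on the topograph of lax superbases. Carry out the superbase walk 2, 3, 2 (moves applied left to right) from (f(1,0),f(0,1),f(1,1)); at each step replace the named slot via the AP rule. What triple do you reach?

start (2,-3,4) = (f(1,0),f(0,1),f(1,1))
replace slot 2: 2·(2+4) − (-3) = 15 → (2,15,4)
replace slot 3: 2·(2+15) − 4 = 30 → (2,15,30)
replace slot 2: 2·(2+30) − 15 = 49 → (2,49,30)

2,49,30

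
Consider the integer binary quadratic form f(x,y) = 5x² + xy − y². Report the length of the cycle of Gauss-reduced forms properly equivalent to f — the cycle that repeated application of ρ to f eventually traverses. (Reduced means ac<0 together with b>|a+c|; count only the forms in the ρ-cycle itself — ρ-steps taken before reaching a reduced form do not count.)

D = 21, ⌊√D⌋ = 4
descent: ρ → (-1,3,3)  [lands on river]
river: ρ → (3,3,-1)
ρ-cycle length = 2 (tail of 1 descent step not counted)

2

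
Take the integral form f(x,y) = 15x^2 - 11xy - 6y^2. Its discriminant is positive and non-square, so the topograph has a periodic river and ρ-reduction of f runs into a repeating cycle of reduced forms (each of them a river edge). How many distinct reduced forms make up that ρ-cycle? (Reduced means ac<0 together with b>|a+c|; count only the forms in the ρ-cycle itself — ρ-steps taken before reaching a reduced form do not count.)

D = 481, ⌊√D⌋ = 21
descent: ρ → (-6,11,15)  [lands on river]
river: ρ → (15,19,-2)
river: ρ → (-2,21,5)
river: ρ → (5,19,-6)
river: ρ → (-6,17,8)
river: ρ → (8,15,-8)
river: ρ → (-8,17,6)
river: ρ → (6,19,-5)
river: ρ → (-5,21,2)
river: ρ → (2,19,-15)
river: ρ → (-15,11,6)
river: ρ → (6,13,-13)
river: ρ → (-13,13,6)
river: ρ → (6,11,-15)
river: ρ → (-15,19,2)
river: ρ → (2,21,-5)
river: ρ → (-5,19,6)
river: ρ → (6,17,-8)
river: ρ → (-8,15,8)
river: ρ → (8,17,-6)
river: ρ → (-6,19,5)
river: ρ → (5,21,-2)
river: ρ → (-2,19,15)
river: ρ → (15,11,-6)
river: ρ → (-6,13,13)
river: ρ → (13,13,-6)
ρ-cycle length = 26 (tail of 1 descent step not counted)

26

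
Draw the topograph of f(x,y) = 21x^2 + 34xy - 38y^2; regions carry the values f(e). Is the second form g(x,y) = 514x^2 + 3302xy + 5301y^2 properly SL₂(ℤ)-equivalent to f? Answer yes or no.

D₁ = 4348, D₂ = 4348
river cycle of f (length 10): (-38, 42, 17), (17, 60, -11), (-11, 50, 42), (42, 34, -19), (-19, 42, 34), (34, 26, -27), (-27, 28, 33), (33, 38, -22), (-22, 50, 21), (21, 34, -38)
river cycle of g (length 10): (21, 34, -38), (-38, 42, 17), (17, 60, -11), (-11, 50, 42), (42, 34, -19), (-19, 42, 34), (34, 26, -27), (-27, 28, 33), (33, 38, -22), (-22, 50, 21)
cycles coincide ⇒ equivalent

yes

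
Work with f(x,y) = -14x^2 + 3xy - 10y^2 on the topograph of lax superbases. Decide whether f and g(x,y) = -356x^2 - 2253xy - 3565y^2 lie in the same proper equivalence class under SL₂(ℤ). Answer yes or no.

D₁ = -551, D₂ = -551
f is negative-definite; reduce −f:
−f: flip: (14,-3,10)→(10,3,14)
−f: reduced (well bottom): (10,3,14) with a≤c, −a<b≤a
flip sign back: reduced form of f is (-10,-3,-14)
g is negative-definite; reduce −g:
−g: translate: b→117 (≡2253 mod 712), so (356,2253,3565)→(356,117,10)
−g: flip: (356,117,10)→(10,-117,356)
−g: translate: b→3 (≡-117 mod 20), so (10,-117,356)→(10,3,14)
−g: reduced (well bottom): (10,3,14) with a≤c, −a<b≤a
flip sign back: reduced form of g is (-10,-3,-14)
reduced forms (-10, -3, -14) vs (-10, -3, -14) ⇒ equivalent

yes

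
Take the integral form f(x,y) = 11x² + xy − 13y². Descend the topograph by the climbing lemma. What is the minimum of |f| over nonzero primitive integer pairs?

descent: ρ → (-13,-1,11)
descent: ρ → (11,23,-1)  [lands on river]
river: ρ → (-1,23,11)
river: ρ → (11,21,-3)
river: ρ → (-3,21,11)
closes: descent 2, river 4
min |a| on river = 1

1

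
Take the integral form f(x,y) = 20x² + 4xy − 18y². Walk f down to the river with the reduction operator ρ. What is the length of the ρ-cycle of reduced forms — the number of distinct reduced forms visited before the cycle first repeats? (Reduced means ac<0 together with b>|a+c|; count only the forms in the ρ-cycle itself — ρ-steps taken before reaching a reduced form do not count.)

D = 1456, ⌊√D⌋ = 38
river: ρ → (-18,32,6)
river: ρ → (6,28,-28)
river: ρ → (-28,28,6)
river: ρ → (6,32,-18)
river: ρ → (-18,4,20)
river: ρ → (20,36,-2)
river: ρ → (-2,36,20)
river: ρ → (20,4,-18)
ρ-cycle length = 8 (tail of 0 descent steps not counted)

8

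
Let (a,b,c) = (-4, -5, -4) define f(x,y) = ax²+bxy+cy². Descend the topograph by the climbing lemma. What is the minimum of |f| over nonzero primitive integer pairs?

translate: b→-3 (≡5 mod 8), so (4,5,4)→(4,-3,3)
flip: (4,-3,3)→(3,3,4)
reduced (well bottom): (3,3,4) with a≤c, −a<b≤a
well minimum |f| = |-3| = 3 (negative-definite)

3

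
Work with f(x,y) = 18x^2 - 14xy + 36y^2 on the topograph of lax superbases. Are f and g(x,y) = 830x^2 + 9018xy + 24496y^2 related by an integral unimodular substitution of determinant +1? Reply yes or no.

D₁ = -2396, D₂ = -2396
f: reduced (well bottom): (18,-14,36) with a≤c, −a<b≤a
g: translate: b→718 (≡9018 mod 1660), so (830,9018,24496)→(830,718,156)
g: flip: (830,718,156)→(156,-718,830)
g: translate: b→-94 (≡-718 mod 312), so (156,-718,830)→(156,-94,18)
g: flip: (156,-94,18)→(18,94,156)
g: translate: b→-14 (≡94 mod 36), so (18,94,156)→(18,-14,36)
g: reduced (well bottom): (18,-14,36) with a≤c, −a<b≤a
reduced forms (18, -14, 36) vs (18, -14, 36) ⇒ equivalent

yes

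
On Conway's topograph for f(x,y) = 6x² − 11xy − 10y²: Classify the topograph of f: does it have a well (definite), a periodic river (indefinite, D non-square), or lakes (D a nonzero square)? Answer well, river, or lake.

D = b²−4ac = (-11)² − 4·6·(-10) = 361
D = 19² is a perfect square ⇒ form factors over ℤ ⇒ lakes

lake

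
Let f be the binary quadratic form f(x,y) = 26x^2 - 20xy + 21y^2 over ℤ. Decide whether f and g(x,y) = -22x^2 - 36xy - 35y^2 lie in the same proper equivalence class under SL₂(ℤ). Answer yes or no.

D₁ = -1784, D₂ = -1784
f: flip: (26,-20,21)→(21,20,26)
f: reduced (well bottom): (21,20,26) with a≤c, −a<b≤a
g is negative-definite; reduce −g:
−g: translate: b→-8 (≡36 mod 44), so (22,36,35)→(22,-8,21)
−g: flip: (22,-8,21)→(21,8,22)
−g: reduced (well bottom): (21,8,22) with a≤c, −a<b≤a
flip sign back: reduced form of g is (-21,-8,-22)
reduced forms (21, 20, 26) vs (-21, -8, -22) ⇒ inequivalent

no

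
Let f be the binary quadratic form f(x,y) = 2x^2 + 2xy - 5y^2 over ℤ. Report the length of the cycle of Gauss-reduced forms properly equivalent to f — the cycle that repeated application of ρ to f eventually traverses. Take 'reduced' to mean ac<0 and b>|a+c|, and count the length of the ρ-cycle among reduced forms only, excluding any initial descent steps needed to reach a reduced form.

D = 44, ⌊√D⌋ = 6
descent: ρ → (-5,-2,2)
descent: ρ → (2,6,-1)  [lands on river]
river: ρ → (-1,6,2)
ρ-cycle length = 2 (tail of 2 descent steps not counted)

2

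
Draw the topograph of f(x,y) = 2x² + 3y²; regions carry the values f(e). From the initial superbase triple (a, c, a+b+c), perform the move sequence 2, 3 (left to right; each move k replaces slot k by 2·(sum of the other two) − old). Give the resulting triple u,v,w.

start (2,3,5) = (f(1,0),f(0,1),f(1,1))
replace slot 2: 2·(2+5) − 3 = 11 → (2,11,5)
replace slot 3: 2·(2+11) − 5 = 21 → (2,11,21)

2,11,21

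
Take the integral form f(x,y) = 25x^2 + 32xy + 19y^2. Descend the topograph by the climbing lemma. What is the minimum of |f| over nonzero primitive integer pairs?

translate: b→-18 (≡32 mod 50), so (25,32,19)→(25,-18,12)
flip: (25,-18,12)→(12,18,25)
translate: b→-6 (≡18 mod 24), so (12,18,25)→(12,-6,19)
reduced (well bottom): (12,-6,19) with a≤c, −a<b≤a
well minimum = a = 12

12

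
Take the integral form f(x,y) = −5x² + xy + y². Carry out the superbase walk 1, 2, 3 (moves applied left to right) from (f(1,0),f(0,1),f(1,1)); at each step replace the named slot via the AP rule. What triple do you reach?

start (-5,1,-3) = (f(1,0),f(0,1),f(1,1))
replace slot 1: 2·(1+(-3)) − (-5) = 1 → (1,1,-3)
replace slot 2: 2·(1+(-3)) − 1 = -5 → (1,-5,-3)
replace slot 3: 2·(1+(-5)) − (-3) = -5 → (1,-5,-5)

1,-5,-5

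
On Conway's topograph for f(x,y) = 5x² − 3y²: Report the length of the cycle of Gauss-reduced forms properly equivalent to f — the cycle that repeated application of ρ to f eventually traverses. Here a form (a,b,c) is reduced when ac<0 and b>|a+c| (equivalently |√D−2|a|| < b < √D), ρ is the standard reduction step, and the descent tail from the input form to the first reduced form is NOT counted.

D = 60, ⌊√D⌋ = 7
descent: ρ → (-3,6,2)  [lands on river]
river: ρ → (2,6,-3)
ρ-cycle length = 2 (tail of 1 descent step not counted)

2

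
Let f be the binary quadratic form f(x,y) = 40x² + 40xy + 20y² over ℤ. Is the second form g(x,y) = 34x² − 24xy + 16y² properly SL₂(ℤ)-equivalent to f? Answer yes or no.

D₁ = -1600, D₂ = -1600
f: flip: (40,40,20)→(20,-40,40)
f: translate: b→0 (≡-40 mod 40), so (20,-40,40)→(20,0,20)
f: reduced (well bottom): (20,0,20) with a≤c, −a<b≤a
g: flip: (34,-24,16)→(16,24,34)
g: translate: b→-8 (≡24 mod 32), so (16,24,34)→(16,-8,26)
g: reduced (well bottom): (16,-8,26) with a≤c, −a<b≤a
reduced forms (20, 0, 20) vs (16, -8, 26) ⇒ inequivalent

no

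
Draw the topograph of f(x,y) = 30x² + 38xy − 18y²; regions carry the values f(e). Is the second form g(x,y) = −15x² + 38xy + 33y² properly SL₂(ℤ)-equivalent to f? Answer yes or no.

D₁ = 3604, D₂ = 3424
discriminants differ ⇒ not SL₂(ℤ)-equivalent

no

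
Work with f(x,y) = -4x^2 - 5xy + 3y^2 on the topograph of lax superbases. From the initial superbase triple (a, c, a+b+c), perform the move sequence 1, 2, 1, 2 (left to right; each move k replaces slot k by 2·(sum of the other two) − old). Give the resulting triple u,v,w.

start (-4,3,-6) = (f(1,0),f(0,1),f(1,1))
replace slot 1: 2·(3+(-6)) − (-4) = -2 → (-2,3,-6)
replace slot 2: 2·((-2)+(-6)) − 3 = -19 → (-2,-19,-6)
replace slot 1: 2·((-19)+(-6)) − (-2) = -48 → (-48,-19,-6)
replace slot 2: 2·((-48)+(-6)) − (-19) = -89 → (-48,-89,-6)

-48,-89,-6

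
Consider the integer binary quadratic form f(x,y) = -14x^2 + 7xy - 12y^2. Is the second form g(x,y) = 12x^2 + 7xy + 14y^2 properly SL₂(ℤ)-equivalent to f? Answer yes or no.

D₁ = -623, D₂ = -623
f is negative-definite; reduce −f:
−f: flip: (14,-7,12)→(12,7,14)
−f: reduced (well bottom): (12,7,14) with a≤c, −a<b≤a
flip sign back: reduced form of f is (-12,-7,-14)
g: reduced (well bottom): (12,7,14) with a≤c, −a<b≤a
reduced forms (-12, -7, -14) vs (12, 7, 14) ⇒ inequivalent

no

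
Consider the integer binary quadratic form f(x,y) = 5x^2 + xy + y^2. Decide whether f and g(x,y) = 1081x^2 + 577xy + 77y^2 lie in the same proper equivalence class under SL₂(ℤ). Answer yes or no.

D₁ = -19, D₂ = -19
f: flip: (5,1,1)→(1,-1,5)
f: translate: b→1 (≡-1 mod 2), so (1,-1,5)→(1,1,5)
f: reduced (well bottom): (1,1,5) with a≤c, −a<b≤a
g: flip: (1081,577,77)→(77,-577,1081)
g: translate: b→39 (≡-577 mod 154), so (77,-577,1081)→(77,39,5)
g: flip: (77,39,5)→(5,-39,77)
g: translate: b→1 (≡-39 mod 10), so (5,-39,77)→(5,1,1)
g: flip: (5,1,1)→(1,-1,5)
g: translate: b→1 (≡-1 mod 2), so (1,-1,5)→(1,1,5)
g: reduced (well bottom): (1,1,5) with a≤c, −a<b≤a
reduced forms (1, 1, 5) vs (1, 1, 5) ⇒ equivalent

yes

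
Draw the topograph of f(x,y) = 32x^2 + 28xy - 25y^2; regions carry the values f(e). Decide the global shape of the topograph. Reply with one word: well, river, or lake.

D = b²−4ac = 28² − 4·32·(-25) = 3984
D > 0 non-square ⇒ indefinite ⇒ periodic river

river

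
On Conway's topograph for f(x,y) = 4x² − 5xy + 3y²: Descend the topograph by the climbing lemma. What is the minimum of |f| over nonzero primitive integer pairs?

translate: b→3 (≡-5 mod 8), so (4,-5,3)→(4,3,2)
flip: (4,3,2)→(2,-3,4)
translate: b→1 (≡-3 mod 4), so (2,-3,4)→(2,1,3)
reduced (well bottom): (2,1,3) with a≤c, −a<b≤a
well minimum = a = 2

2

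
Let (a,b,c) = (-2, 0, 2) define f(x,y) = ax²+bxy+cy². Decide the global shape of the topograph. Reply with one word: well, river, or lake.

D = b²−4ac = 0² − 4·(-2)·2 = 16
D = 4² is a perfect square ⇒ form factors over ℤ ⇒ lakes

lake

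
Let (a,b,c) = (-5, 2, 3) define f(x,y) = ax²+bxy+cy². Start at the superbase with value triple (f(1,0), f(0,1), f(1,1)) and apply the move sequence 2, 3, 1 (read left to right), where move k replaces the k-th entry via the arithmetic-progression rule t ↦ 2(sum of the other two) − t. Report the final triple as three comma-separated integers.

start (-5,3,0) = (f(1,0),f(0,1),f(1,1))
replace slot 2: 2·((-5)+0) − 3 = -13 → (-5,-13,0)
replace slot 3: 2·((-5)+(-13)) − 0 = -36 → (-5,-13,-36)
replace slot 1: 2·((-13)+(-36)) − (-5) = -93 → (-93,-13,-36)

-93,-13,-36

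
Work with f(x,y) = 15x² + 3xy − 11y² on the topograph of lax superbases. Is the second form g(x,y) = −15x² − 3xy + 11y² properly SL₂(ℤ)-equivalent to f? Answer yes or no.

D₁ = 669, D₂ = 669
river cycle of f (length 10): (-11, 19, 7), (7, 23, -5), (-5, 17, 19), (19, 21, -3), (-3, 21, 19), (19, 17, -5), (-5, 23, 7), (7, 19, -11), (-11, 25, 1), (1, 25, -11)
river cycle of g (length 10): (11, 25, -1), (-1, 25, 11), (11, 19, -7), (-7, 23, 5), (5, 17, -19), (-19, 21, 3), (3, 21, -19), (-19, 17, 5), (5, 23, -7), (-7, 19, 11)
cycles differ ⇒ inequivalent

no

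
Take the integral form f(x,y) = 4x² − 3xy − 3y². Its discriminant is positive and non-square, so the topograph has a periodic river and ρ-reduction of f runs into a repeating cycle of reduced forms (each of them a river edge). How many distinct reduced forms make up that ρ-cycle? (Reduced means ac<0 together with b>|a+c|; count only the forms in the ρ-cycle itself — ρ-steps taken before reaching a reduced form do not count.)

D = 57, ⌊√D⌋ = 7
descent: ρ → (-3,3,4)  [lands on river]
river: ρ → (4,5,-2)
river: ρ → (-2,7,1)
river: ρ → (1,7,-2)
river: ρ → (-2,5,4)
river: ρ → (4,3,-3)
ρ-cycle length = 6 (tail of 1 descent step not counted)

6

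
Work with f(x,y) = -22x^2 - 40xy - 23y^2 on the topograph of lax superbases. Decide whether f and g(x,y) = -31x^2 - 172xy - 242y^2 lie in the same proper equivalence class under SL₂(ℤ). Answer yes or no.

D₁ = -424, D₂ = -424
f is negative-definite; reduce −f:
−f: translate: b→-4 (≡40 mod 44), so (22,40,23)→(22,-4,5)
−f: flip: (22,-4,5)→(5,4,22)
−f: reduced (well bottom): (5,4,22) with a≤c, −a<b≤a
flip sign back: reduced form of f is (-5,-4,-22)
g is negative-definite; reduce −g:
−g: translate: b→-14 (≡172 mod 62), so (31,172,242)→(31,-14,5)
−g: flip: (31,-14,5)→(5,14,31)
−g: translate: b→4 (≡14 mod 10), so (5,14,31)→(5,4,22)
−g: reduced (well bottom): (5,4,22) with a≤c, −a<b≤a
flip sign back: reduced form of g is (-5,-4,-22)
reduced forms (-5, -4, -22) vs (-5, -4, -22) ⇒ equivalent

yes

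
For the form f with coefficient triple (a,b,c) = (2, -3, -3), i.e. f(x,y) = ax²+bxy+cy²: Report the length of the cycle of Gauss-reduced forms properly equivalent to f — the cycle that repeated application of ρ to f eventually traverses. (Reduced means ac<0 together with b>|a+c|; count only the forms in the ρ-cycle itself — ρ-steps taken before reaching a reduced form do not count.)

D = 33, ⌊√D⌋ = 5
descent: ρ → (-3,3,2)  [lands on river]
river: ρ → (2,5,-1)
river: ρ → (-1,5,2)
river: ρ → (2,3,-3)
ρ-cycle length = 4 (tail of 1 descent step not counted)

4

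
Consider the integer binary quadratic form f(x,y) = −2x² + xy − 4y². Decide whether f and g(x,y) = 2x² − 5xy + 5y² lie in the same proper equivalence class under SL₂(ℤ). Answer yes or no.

D₁ = -31, D₂ = -15
discriminants differ ⇒ not SL₂(ℤ)-equivalent

no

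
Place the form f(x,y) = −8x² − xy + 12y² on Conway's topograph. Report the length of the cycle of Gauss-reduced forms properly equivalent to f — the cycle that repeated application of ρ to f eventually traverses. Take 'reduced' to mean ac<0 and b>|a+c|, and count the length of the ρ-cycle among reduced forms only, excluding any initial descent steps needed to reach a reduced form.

D = 385, ⌊√D⌋ = 19
descent: ρ → (12,1,-8)
descent: ρ → (-8,15,5)  [lands on river]
river: ρ → (5,15,-8)
river: ρ → (-8,17,3)
river: ρ → (3,19,-2)
river: ρ → (-2,17,12)
river: ρ → (12,7,-7)
river: ρ → (-7,7,12)
river: ρ → (12,17,-2)
river: ρ → (-2,19,3)
river: ρ → (3,17,-8)
ρ-cycle length = 10 (tail of 2 descent steps not counted)

10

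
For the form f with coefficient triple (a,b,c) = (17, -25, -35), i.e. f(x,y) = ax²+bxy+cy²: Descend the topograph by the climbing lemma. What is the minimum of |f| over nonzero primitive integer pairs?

descent: ρ → (-35,25,17)  [lands on river]
river: ρ → (17,43,-17)
river: ρ → (-17,25,35)
river: ρ → (35,45,-7)
river: ρ → (-7,53,7)
river: ρ → (7,45,-35)
closes: descent 1, river 6
min |a| on river = 7

7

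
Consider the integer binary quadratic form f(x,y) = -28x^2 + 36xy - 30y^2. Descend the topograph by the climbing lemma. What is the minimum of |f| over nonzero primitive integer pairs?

translate: b→20 (≡-36 mod 56), so (28,-36,30)→(28,20,22)
flip: (28,20,22)→(22,-20,28)
reduced (well bottom): (22,-20,28) with a≤c, −a<b≤a
well minimum |f| = |-22| = 22 (negative-definite)

22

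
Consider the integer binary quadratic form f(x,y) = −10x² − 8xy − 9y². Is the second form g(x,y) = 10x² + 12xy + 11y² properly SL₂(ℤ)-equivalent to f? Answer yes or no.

D₁ = -296, D₂ = -296
f is negative-definite; reduce −f:
−f: flip: (10,8,9)→(9,-8,10)
−f: reduced (well bottom): (9,-8,10) with a≤c, −a<b≤a
flip sign back: reduced form of f is (-9,8,-10)
g: translate: b→-8 (≡12 mod 20), so (10,12,11)→(10,-8,9)
g: flip: (10,-8,9)→(9,8,10)
g: reduced (well bottom): (9,8,10) with a≤c, −a<b≤a
reduced forms (-9, 8, -10) vs (9, 8, 10) ⇒ inequivalent

no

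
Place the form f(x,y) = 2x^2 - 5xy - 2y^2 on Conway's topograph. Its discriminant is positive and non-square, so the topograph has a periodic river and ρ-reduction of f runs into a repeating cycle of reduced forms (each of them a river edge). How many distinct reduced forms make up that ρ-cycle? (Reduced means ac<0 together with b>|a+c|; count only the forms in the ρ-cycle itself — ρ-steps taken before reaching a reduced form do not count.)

D = 41, ⌊√D⌋ = 6
descent: ρ → (-2,5,2)  [lands on river]
river: ρ → (2,3,-4)
river: ρ → (-4,5,1)
river: ρ → (1,5,-4)
river: ρ → (-4,3,2)
river: ρ → (2,5,-2)
river: ρ → (-2,3,4)
river: ρ → (4,5,-1)
river: ρ → (-1,5,4)
river: ρ → (4,3,-2)
ρ-cycle length = 10 (tail of 1 descent step not counted)

10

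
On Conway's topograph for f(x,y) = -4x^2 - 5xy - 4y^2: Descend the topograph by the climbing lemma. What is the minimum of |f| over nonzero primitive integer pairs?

translate: b→-3 (≡5 mod 8), so (4,5,4)→(4,-3,3)
flip: (4,-3,3)→(3,3,4)
reduced (well bottom): (3,3,4) with a≤c, −a<b≤a
well minimum |f| = |-3| = 3 (negative-definite)

3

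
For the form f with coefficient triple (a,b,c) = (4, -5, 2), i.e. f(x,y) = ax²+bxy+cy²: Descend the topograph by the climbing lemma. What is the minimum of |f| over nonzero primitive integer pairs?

translate: b→3 (≡-5 mod 8), so (4,-5,2)→(4,3,1)
flip: (4,3,1)→(1,-3,4)
translate: b→1 (≡-3 mod 2), so (1,-3,4)→(1,1,2)
reduced (well bottom): (1,1,2) with a≤c, −a<b≤a
well minimum = a = 1

1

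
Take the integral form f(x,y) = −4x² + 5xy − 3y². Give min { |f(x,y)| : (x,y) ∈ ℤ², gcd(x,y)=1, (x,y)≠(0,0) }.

translate: b→3 (≡-5 mod 8), so (4,-5,3)→(4,3,2)
flip: (4,3,2)→(2,-3,4)
translate: b→1 (≡-3 mod 4), so (2,-3,4)→(2,1,3)
reduced (well bottom): (2,1,3) with a≤c, −a<b≤a
well minimum |f| = |-2| = 2 (negative-definite)

2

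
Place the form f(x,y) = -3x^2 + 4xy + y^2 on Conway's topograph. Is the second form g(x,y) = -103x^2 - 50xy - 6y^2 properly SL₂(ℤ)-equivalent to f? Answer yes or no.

D₁ = 28, D₂ = 28
river cycle of f (length 4): (1, 4, -3), (-3, 2, 2), (2, 2, -3), (-3, 4, 1)
river cycle of g (length 4): (1, 4, -3), (-3, 2, 2), (2, 2, -3), (-3, 4, 1)
cycles coincide ⇒ equivalent

yes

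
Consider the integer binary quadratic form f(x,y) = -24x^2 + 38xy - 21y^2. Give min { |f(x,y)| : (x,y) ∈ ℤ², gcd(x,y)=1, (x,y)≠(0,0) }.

translate: b→10 (≡-38 mod 48), so (24,-38,21)→(24,10,7)
flip: (24,10,7)→(7,-10,24)
translate: b→4 (≡-10 mod 14), so (7,-10,24)→(7,4,21)
reduced (well bottom): (7,4,21) with a≤c, −a<b≤a
well minimum |f| = |-7| = 7 (negative-definite)

7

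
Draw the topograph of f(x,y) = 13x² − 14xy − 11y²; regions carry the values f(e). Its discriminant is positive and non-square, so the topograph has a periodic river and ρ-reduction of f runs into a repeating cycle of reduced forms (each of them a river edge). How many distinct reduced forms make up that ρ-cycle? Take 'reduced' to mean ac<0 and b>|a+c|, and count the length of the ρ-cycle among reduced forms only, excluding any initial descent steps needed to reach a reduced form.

D = 768, ⌊√D⌋ = 27
descent: ρ → (-11,14,13)  [lands on river]
river: ρ → (13,12,-12)
river: ρ → (-12,12,13)
river: ρ → (13,14,-11)
river: ρ → (-11,8,16)
river: ρ → (16,24,-3)
river: ρ → (-3,24,16)
river: ρ → (16,8,-11)
ρ-cycle length = 8 (tail of 1 descent step not counted)

8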